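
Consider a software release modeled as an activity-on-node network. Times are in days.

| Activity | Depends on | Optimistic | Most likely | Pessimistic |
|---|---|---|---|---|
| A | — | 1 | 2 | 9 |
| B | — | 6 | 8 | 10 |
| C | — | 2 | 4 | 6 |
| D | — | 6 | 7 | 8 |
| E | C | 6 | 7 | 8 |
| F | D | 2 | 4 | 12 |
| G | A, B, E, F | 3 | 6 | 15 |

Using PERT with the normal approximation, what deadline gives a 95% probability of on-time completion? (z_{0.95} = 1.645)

te_A = (1 + 4·2 + 9)/6 = 18/6 = 3; σ²_A = ((9−1)/6)² = 1.778
te_B = (6 + 4·8 + 10)/6 = 48/6 = 8; σ²_B = ((10−6)/6)² = 0.444
te_C = (2 + 4·4 + 6)/6 = 24/6 = 4; σ²_C = ((6−2)/6)² = 0.444
te_D = (6 + 4·7 + 8)/6 = 42/6 = 7; σ²_D = ((8−6)/6)² = 0.111
te_E = (6 + 4·7 + 8)/6 = 42/6 = 7; σ²_E = ((8−6)/6)² = 0.111
te_F = (2 + 4·4 + 12)/6 = 30/6 = 5; σ²_F = ((12−2)/6)² = 2.778
te_G = (3 + 4·6 + 15)/6 = 42/6 = 7; σ²_G = ((15−3)/6)² = 4.000

Forward pass:
ES_A = 0; EF_A = 3
ES_B = 0; EF_B = 8
ES_C = 0; EF_C = 4
ES_D = 0; EF_D = 7
ES_E = 4; EF_E = 4+7 = 11
ES_F = 7; EF_F = 7+5 = 12
ES_G = max(EF_A=3, EF_B=8, EF_E=11, EF_F=12) = 12; EF_G = 12+7 = 19
Expected project duration μ = 19 days. Critical path: D → F → G.

Variance along critical path = 0.111 + 2.778 + 4.000 = 6.889; σ = 2.625 days.
D = μ + z·σ = 19 + 1.645·2.625 = 23.3 days

23.3 days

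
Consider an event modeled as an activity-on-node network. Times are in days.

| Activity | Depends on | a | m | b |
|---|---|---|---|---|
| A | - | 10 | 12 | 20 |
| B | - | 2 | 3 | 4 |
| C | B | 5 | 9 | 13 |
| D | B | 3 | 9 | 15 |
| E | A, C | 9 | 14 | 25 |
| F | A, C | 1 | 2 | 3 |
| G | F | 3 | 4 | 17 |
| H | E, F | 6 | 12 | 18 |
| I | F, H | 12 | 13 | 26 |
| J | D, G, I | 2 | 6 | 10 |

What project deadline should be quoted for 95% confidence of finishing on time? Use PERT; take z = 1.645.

te_A = (10 + 4·12 + 20)/6 = 78/6 = 13; σ²_A = ((20−10)/6)² = 2.778
te_B = (2 + 4·3 + 4)/6 = 18/6 = 3; σ²_B = ((4−2)/6)² = 0.111
te_C = (5 + 4·9 + 13)/6 = 54/6 = 9; σ²_C = ((13−5)/6)² = 1.778
te_D = (3 + 4·9 + 15)/6 = 54/6 = 9; σ²_D = ((15−3)/6)² = 4.000
te_E = (9 + 4·14 + 25)/6 = 90/6 = 15; σ²_E = ((25−9)/6)² = 7.111
te_F = (1 + 4·2 + 3)/6 = 12/6 = 2; σ²_F = ((3−1)/6)² = 0.111
te_G = (3 + 4·4 + 17)/6 = 36/6 = 6; σ²_G = ((17−3)/6)² = 5.444
te_H = (6 + 4·12 + 18)/6 = 72/6 = 12; σ²_H = ((18−6)/6)² = 4.000
te_I = (12 + 4·13 + 26)/6 = 90/6 = 15; σ²_I = ((26−12)/6)² = 5.444
te_J = (2 + 4·6 + 10)/6 = 36/6 = 6; σ²_J = ((10−2)/6)² = 1.778

Forward pass:
ES_A = 0; EF_A = 13
ES_B = 0; EF_B = 3
ES_C = 3; EF_C = 3+9 = 12
ES_D = 3; EF_D = 3+9 = 12
ES_E = max(EF_A=13, EF_C=12) = 13; EF_E = 13+15 = 28
ES_F = max(EF_A=13, EF_C=12) = 13; EF_F = 13+2 = 15
ES_G = 15; EF_G = 15+6 = 21
ES_H = max(EF_E=28, EF_F=15) = 28; EF_H = 28+12 = 40
ES_I = max(EF_F=15, EF_H=40) = 40; EF_I = 40+15 = 55
ES_J = max(EF_D=12, EF_G=21, EF_I=55) = 55; EF_J = 55+6 = 61
Expected project duration μ = 61 days. Critical path: A → E → H → I → J.

Variance along critical path = 2.778 + 7.111 + 4.000 + 5.444 + 1.778 = 21.111; σ = 4.595 days.
D = μ + z·σ = 61 + 1.645·4.595 = 68.6 days

68.6 days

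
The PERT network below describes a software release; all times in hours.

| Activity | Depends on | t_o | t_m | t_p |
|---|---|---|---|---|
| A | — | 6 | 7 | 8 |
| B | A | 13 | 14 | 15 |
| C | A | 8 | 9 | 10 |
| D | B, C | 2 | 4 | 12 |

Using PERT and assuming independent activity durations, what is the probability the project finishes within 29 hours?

0.958

te_A = (6 + 4·7 + 8)/6 = 42/6 = 7; σ²_A = ((8−6)/6)² = 0.111
te_B = (13 + 4·14 + 15)/6 = 84/6 = 14; σ²_B = ((15−13)/6)² = 0.111
te_C = (8 + 4·9 + 10)/6 = 54/6 = 9; σ²_C = ((10−8)/6)² = 0.111
te_D = (2 + 4·4 + 12)/6 = 30/6 = 5; σ²_D = ((12−2)/6)² = 2.778

Forward pass:
ES_A = 0; EF_A = 7
ES_B = 7; EF_B = 7+14 = 21
ES_C = 7; EF_C = 7+9 = 16
ES_D = max(EF_B=21, EF_C=16) = 21; EF_D = 21+5 = 26
Expected project duration μ = 26 hours. Critical path: A → B → D.

Variance along critical path = 0.111 + 0.111 + 2.778 = 3.000; σ = √3.000 = 1.732 hours.
Z = (29 − 26) / 1.732 = 1.732
P(T ≤ 29) = Φ(1.732) ≈ 0.958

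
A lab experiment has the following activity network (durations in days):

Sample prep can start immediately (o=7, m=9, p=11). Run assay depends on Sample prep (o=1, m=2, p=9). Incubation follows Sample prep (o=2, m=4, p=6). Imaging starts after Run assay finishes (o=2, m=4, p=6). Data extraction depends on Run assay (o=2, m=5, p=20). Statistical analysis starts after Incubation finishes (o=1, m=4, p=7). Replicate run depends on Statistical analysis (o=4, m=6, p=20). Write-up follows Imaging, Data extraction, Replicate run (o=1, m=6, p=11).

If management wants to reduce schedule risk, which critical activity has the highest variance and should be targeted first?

te_Sample prep = (7 + 4·9 + 11)/6 = 54/6 = 9; σ²_Sample prep = ((11−7)/6)² = 0.444
te_Run assay = (1 + 4·2 + 9)/6 = 18/6 = 3; σ²_Run assay = ((9−1)/6)² = 1.778
te_Incubation = (2 + 4·4 + 6)/6 = 24/6 = 4; σ²_Incubation = ((6−2)/6)² = 0.444
te_Imaging = (2 + 4·4 + 6)/6 = 24/6 = 4; σ²_Imaging = ((6−2)/6)² = 0.444
te_Data extraction = (2 + 4·5 + 20)/6 = 42/6 = 7; σ²_Data extraction = ((20−2)/6)² = 9.000
te_Statistical analysis = (1 + 4·4 + 7)/6 = 24/6 = 4; σ²_Statistical analysis = ((7−1)/6)² = 1.000
te_Replicate run = (4 + 4·6 + 20)/6 = 48/6 = 8; σ²_Replicate run = ((20−4)/6)² = 7.111
te_Write-up = (1 + 4·6 + 11)/6 = 36/6 = 6; σ²_Write-up = ((11−1)/6)² = 2.778

Forward pass:
ES_Sample prep = 0; EF_Sample prep = 9
ES_Run assay = 9; EF_Run assay = 9+3 = 12
ES_Incubation = 9; EF_Incubation = 9+4 = 13
ES_Imaging = 12; EF_Imaging = 12+4 = 16
ES_Data extraction = 12; EF_Data extraction = 12+7 = 19
ES_Statistical analysis = 13; EF_Statistical analysis = 13+4 = 17
ES_Replicate run = 17; EF_Replicate run = 17+8 = 25
ES_Write-up = max(EF_Imaging=16, EF_Data extraction=19, EF_Replicate run=25) = 25; EF_Write-up = 25+6 = 31
Expected project duration μ = 31 days. Critical path: Sample prep → Incubation → Statistical analysis → Replicate run → Write-up.

Variances on critical path: σ²_Sample prep=0.444, σ²_Incubation=0.444, σ²_Statistical analysis=1.000, σ²_Replicate run=7.111, σ²_Write-up=2.778.
Largest is σ²_Replicate run = 7.111.

Replicate run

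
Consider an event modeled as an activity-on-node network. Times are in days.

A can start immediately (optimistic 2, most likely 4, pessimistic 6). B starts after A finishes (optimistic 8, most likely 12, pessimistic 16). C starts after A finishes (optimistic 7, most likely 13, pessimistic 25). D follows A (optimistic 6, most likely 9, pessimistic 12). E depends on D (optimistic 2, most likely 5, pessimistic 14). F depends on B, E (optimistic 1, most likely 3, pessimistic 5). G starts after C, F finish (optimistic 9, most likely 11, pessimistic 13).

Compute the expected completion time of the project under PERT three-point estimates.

33 days

te_A = (2 + 4·4 + 6)/6 = 24/6 = 4
te_B = (8 + 4·12 + 16)/6 = 72/6 = 12
te_C = (7 + 4·13 + 25)/6 = 84/6 = 14
te_D = (6 + 4·9 + 12)/6 = 54/6 = 9
te_E = (2 + 4·5 + 14)/6 = 36/6 = 6
te_F = (1 + 4·3 + 5)/6 = 18/6 = 3
te_G = (9 + 4·11 + 13)/6 = 66/6 = 11

Forward pass:
ES_A = 0; EF_A = 4
ES_B = 4; EF_B = 4+12 = 16
ES_C = 4; EF_C = 4+14 = 18
ES_D = 4; EF_D = 4+9 = 13
ES_E = 13; EF_E = 13+6 = 19
ES_F = max(EF_B=16, EF_E=19) = 19; EF_F = 19+3 = 22
ES_G = max(EF_C=18, EF_F=22) = 22; EF_G = 22+11 = 33
Expected project duration μ = 33 days. Critical path: A → D → E → F → G.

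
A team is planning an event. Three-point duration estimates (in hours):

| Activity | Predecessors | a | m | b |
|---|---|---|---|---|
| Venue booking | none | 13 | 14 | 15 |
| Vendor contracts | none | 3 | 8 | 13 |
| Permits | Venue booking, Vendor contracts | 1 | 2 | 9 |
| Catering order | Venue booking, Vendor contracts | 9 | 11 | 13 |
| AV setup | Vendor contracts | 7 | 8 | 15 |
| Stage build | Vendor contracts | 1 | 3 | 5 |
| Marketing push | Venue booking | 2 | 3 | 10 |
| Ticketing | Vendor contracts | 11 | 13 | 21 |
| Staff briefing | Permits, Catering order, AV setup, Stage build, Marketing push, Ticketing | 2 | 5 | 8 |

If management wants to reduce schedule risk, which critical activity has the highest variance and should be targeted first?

Staff briefing

te_Venue booking = (13 + 4·14 + 15)/6 = 84/6 = 14; σ²_Venue booking = ((15−13)/6)² = 0.111
te_Vendor contracts = (3 + 4·8 + 13)/6 = 48/6 = 8; σ²_Vendor contracts = ((13−3)/6)² = 2.778
te_Permits = (1 + 4·2 + 9)/6 = 18/6 = 3; σ²_Permits = ((9−1)/6)² = 1.778
te_Catering order = (9 + 4·11 + 13)/6 = 66/6 = 11; σ²_Catering order = ((13−9)/6)² = 0.444
te_AV setup = (7 + 4·8 + 15)/6 = 54/6 = 9; σ²_AV setup = ((15−7)/6)² = 1.778
te_Stage build = (1 + 4·3 + 5)/6 = 18/6 = 3; σ²_Stage build = ((5−1)/6)² = 0.444
te_Marketing push = (2 + 4·3 + 10)/6 = 24/6 = 4; σ²_Marketing push = ((10−2)/6)² = 1.778
te_Ticketing = (11 + 4·13 + 21)/6 = 84/6 = 14; σ²_Ticketing = ((21−11)/6)² = 2.778
te_Staff briefing = (2 + 4·5 + 8)/6 = 30/6 = 5; σ²_Staff briefing = ((8−2)/6)² = 1.000

Forward pass:
ES_Venue booking = 0; EF_Venue booking = 14
ES_Vendor contracts = 0; EF_Vendor contracts = 8
ES_Permits = max(EF_Venue booking=14, EF_Vendor contracts=8) = 14; EF_Permits = 14+3 = 17
ES_Catering order = max(EF_Venue booking=14, EF_Vendor contracts=8) = 14; EF_Catering order = 14+11 = 25
ES_AV setup = 8; EF_AV setup = 8+9 = 17
ES_Stage build = 8; EF_Stage build = 8+3 = 11
ES_Marketing push = 14; EF_Marketing push = 14+4 = 18
ES_Ticketing = 8; EF_Ticketing = 8+14 = 22
ES_Staff briefing = max(EF_Permits=17, EF_Catering order=25, EF_AV setup=17, EF_Stage build=11, EF_Marketing push=18, EF_Ticketing=22) = 25; EF_Staff briefing = 25+5 = 30
Expected project duration μ = 30 hours. Critical path: Venue booking → Catering order → Staff briefing.

Variances on critical path: σ²_Venue booking=0.111, σ²_Catering order=0.444, σ²_Staff briefing=1.000.
Largest is σ²_Staff briefing = 1.000.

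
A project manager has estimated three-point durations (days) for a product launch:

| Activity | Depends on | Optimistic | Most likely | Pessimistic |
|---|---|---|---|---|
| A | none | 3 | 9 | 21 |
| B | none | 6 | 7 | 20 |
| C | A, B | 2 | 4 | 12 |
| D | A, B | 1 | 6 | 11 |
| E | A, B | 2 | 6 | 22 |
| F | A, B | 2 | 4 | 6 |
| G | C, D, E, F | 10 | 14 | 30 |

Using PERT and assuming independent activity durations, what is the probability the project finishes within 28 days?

te_A = (3 + 4·9 + 21)/6 = 60/6 = 10; σ²_A = ((21−3)/6)² = 9.000
te_B = (6 + 4·7 + 20)/6 = 54/6 = 9; σ²_B = ((20−6)/6)² = 5.444
te_C = (2 + 4·4 + 12)/6 = 30/6 = 5; σ²_C = ((12−2)/6)² = 2.778
te_D = (1 + 4·6 + 11)/6 = 36/6 = 6; σ²_D = ((11−1)/6)² = 2.778
te_E = (2 + 4·6 + 22)/6 = 48/6 = 8; σ²_E = ((22−2)/6)² = 11.111
te_F = (2 + 4·4 + 6)/6 = 24/6 = 4; σ²_F = ((6−2)/6)² = 0.444
te_G = (10 + 4·14 + 30)/6 = 96/6 = 16; σ²_G = ((30−10)/6)² = 11.111

Forward pass:
ES_A = 0; EF_A = 10
ES_B = 0; EF_B = 9
ES_C = max(EF_A=10, EF_B=9) = 10; EF_C = 10+5 = 15
ES_D = max(EF_A=10, EF_B=9) = 10; EF_D = 10+6 = 16
ES_E = max(EF_A=10, EF_B=9) = 10; EF_E = 10+8 = 18
ES_F = max(EF_A=10, EF_B=9) = 10; EF_F = 10+4 = 14
ES_G = max(EF_C=15, EF_D=16, EF_E=18, EF_F=14) = 18; EF_G = 18+16 = 34
Expected project duration μ = 34 days. Critical path: A → E → G.

Variance along critical path = 9.000 + 11.111 + 11.111 = 31.222; σ = √31.222 = 5.588 days.
Z = (28 − 34) / 5.588 = -1.074
P(T ≤ 28) = Φ(-1.074) ≈ 0.141

0.141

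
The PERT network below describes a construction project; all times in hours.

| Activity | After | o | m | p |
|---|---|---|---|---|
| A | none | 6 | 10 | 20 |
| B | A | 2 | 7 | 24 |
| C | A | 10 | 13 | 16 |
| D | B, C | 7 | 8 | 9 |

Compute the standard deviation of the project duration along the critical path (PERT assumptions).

2.56 hours

te_A = (6 + 4·10 + 20)/6 = 66/6 = 11; σ²_A = ((20−6)/6)² = 5.444
te_B = (2 + 4·7 + 24)/6 = 54/6 = 9; σ²_B = ((24−2)/6)² = 13.444
te_C = (10 + 4·13 + 16)/6 = 78/6 = 13; σ²_C = ((16−10)/6)² = 1.000
te_D = (7 + 4·8 + 9)/6 = 48/6 = 8; σ²_D = ((9−7)/6)² = 0.111

Forward pass:
ES_A = 0; EF_A = 11
ES_B = 11; EF_B = 11+9 = 20
ES_C = 11; EF_C = 11+13 = 24
ES_D = max(EF_B=20, EF_C=24) = 24; EF_D = 24+8 = 32
Expected project duration μ = 32 hours. Critical path: A → C → D.

Variance along critical path = 5.444 + 1.000 + 0.111 = 6.556
σ = √6.556 = 2.560 hours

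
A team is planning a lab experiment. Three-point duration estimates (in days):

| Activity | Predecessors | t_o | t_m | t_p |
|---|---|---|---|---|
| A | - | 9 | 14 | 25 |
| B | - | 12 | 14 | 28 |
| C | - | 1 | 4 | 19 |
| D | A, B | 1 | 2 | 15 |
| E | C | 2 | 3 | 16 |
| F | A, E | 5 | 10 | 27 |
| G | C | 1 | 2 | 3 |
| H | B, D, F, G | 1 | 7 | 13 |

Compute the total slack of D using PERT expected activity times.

te_A = (9 + 4·14 + 25)/6 = 90/6 = 15
te_B = (12 + 4·14 + 28)/6 = 96/6 = 16
te_C = (1 + 4·4 + 19)/6 = 36/6 = 6
te_D = (1 + 4·2 + 15)/6 = 24/6 = 4
te_E = (2 + 4·3 + 16)/6 = 30/6 = 5
te_F = (5 + 4·10 + 27)/6 = 72/6 = 12
te_G = (1 + 4·2 + 3)/6 = 12/6 = 2
te_H = (1 + 4·7 + 13)/6 = 42/6 = 7

Forward pass:
ES_A = 0; EF_A = 15
ES_B = 0; EF_B = 16
ES_C = 0; EF_C = 6
ES_D = max(EF_A=15, EF_B=16) = 16; EF_D = 16+4 = 20
ES_E = 6; EF_E = 6+5 = 11
ES_F = max(EF_A=15, EF_E=11) = 15; EF_F = 15+12 = 27
ES_G = 6; EF_G = 6+2 = 8
ES_H = max(EF_B=16, EF_D=20, EF_F=27, EF_G=8) = 27; EF_H = 27+7 = 34
Expected project duration μ = 34 days. Critical path: A → F → H.

Backward pass:
LF_H = 34; LS_H = 34−7 = 27
LF_G = LS_H = 27; LS_G = 27−2 = 25
LF_F = LS_H = 27; LS_F = 27−12 = 15
LF_E = LS_F = 15; LS_E = 15−5 = 10
LF_D = LS_H = 27; LS_D = 27−4 = 23
LF_C = min(LS_E=10, LS_G=25) = 10; LS_C = 10−6 = 4
LF_B = min(LS_D=23, LS_H=27) = 23; LS_B = 23−16 = 7
LF_A = min(LS_D=23, LS_F=15) = 15; LS_A = 15−15 = 0
Slack_D = LS_D − ES_D = 23 − 16 = 7

7 days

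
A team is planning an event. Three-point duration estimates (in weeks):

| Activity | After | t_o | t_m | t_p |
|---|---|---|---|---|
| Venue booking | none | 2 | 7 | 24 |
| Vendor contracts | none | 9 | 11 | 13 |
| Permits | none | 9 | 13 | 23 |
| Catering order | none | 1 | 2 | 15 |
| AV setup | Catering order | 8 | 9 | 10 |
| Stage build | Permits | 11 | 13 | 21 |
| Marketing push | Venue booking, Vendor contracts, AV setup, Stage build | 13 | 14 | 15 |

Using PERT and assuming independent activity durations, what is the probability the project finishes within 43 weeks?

0.635

te_Venue booking = (2 + 4·7 + 24)/6 = 54/6 = 9; σ²_Venue booking = ((24−2)/6)² = 13.444
te_Vendor contracts = (9 + 4·11 + 13)/6 = 66/6 = 11; σ²_Vendor contracts = ((13−9)/6)² = 0.444
te_Permits = (9 + 4·13 + 23)/6 = 84/6 = 14; σ²_Permits = ((23−9)/6)² = 5.444
te_Catering order = (1 + 4·2 + 15)/6 = 24/6 = 4; σ²_Catering order = ((15−1)/6)² = 5.444
te_AV setup = (8 + 4·9 + 10)/6 = 54/6 = 9; σ²_AV setup = ((10−8)/6)² = 0.111
te_Stage build = (11 + 4·13 + 21)/6 = 84/6 = 14; σ²_Stage build = ((21−11)/6)² = 2.778
te_Marketing push = (13 + 4·14 + 15)/6 = 84/6 = 14; σ²_Marketing push = ((15−13)/6)² = 0.111

Forward pass:
ES_Venue booking = 0; EF_Venue booking = 9
ES_Vendor contracts = 0; EF_Vendor contracts = 11
ES_Permits = 0; EF_Permits = 14
ES_Catering order = 0; EF_Catering order = 4
ES_AV setup = 4; EF_AV setup = 4+9 = 13
ES_Stage build = 14; EF_Stage build = 14+14 = 28
ES_Marketing push = max(EF_Venue booking=9, EF_Vendor contracts=11, EF_AV setup=13, EF_Stage build=28) = 28; EF_Marketing push = 28+14 = 42
Expected project duration μ = 42 weeks. Critical path: Permits → Stage build → Marketing push.

Variance along critical path = 5.444 + 2.778 + 0.111 = 8.333; σ = √8.333 = 2.887 weeks.
Z = (43 − 42) / 2.887 = 0.346
P(T ≤ 43) = Φ(0.346) ≈ 0.635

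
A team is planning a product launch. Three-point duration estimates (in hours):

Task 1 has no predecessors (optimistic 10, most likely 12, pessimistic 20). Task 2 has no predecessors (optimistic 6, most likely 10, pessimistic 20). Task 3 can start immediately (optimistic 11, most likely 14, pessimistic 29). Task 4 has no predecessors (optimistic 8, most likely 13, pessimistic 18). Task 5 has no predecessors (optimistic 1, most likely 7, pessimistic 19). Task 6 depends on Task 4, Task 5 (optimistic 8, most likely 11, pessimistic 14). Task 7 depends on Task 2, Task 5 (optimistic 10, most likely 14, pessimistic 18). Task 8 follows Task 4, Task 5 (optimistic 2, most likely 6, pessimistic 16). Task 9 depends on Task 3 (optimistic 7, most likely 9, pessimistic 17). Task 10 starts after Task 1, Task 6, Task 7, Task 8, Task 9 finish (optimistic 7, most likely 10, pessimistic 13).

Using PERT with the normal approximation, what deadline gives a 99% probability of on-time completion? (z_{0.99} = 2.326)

te_Task 1 = (10 + 4·12 + 20)/6 = 78/6 = 13; σ²_Task 1 = ((20−10)/6)² = 2.778
te_Task 2 = (6 + 4·10 + 20)/6 = 66/6 = 11; σ²_Task 2 = ((20−6)/6)² = 5.444
te_Task 3 = (11 + 4·14 + 29)/6 = 96/6 = 16; σ²_Task 3 = ((29−11)/6)² = 9.000
te_Task 4 = (8 + 4·13 + 18)/6 = 78/6 = 13; σ²_Task 4 = ((18−8)/6)² = 2.778
te_Task 5 = (1 + 4·7 + 19)/6 = 48/6 = 8; σ²_Task 5 = ((19−1)/6)² = 9.000
te_Task 6 = (8 + 4·11 + 14)/6 = 66/6 = 11; σ²_Task 6 = ((14−8)/6)² = 1.000
te_Task 7 = (10 + 4·14 + 18)/6 = 84/6 = 14; σ²_Task 7 = ((18−10)/6)² = 1.778
te_Task 8 = (2 + 4·6 + 16)/6 = 42/6 = 7; σ²_Task 8 = ((16−2)/6)² = 5.444
te_Task 9 = (7 + 4·9 + 17)/6 = 60/6 = 10; σ²_Task 9 = ((17−7)/6)² = 2.778
te_Task 10 = (7 + 4·10 + 13)/6 = 60/6 = 10; σ²_Task 10 = ((13−7)/6)² = 1.000

Forward pass:
ES_Task 1 = 0; EF_Task 1 = 13
ES_Task 2 = 0; EF_Task 2 = 11
ES_Task 3 = 0; EF_Task 3 = 16
ES_Task 4 = 0; EF_Task 4 = 13
ES_Task 5 = 0; EF_Task 5 = 8
ES_Task 6 = max(EF_Task 4=13, EF_Task 5=8) = 13; EF_Task 6 = 13+11 = 24
ES_Task 7 = max(EF_Task 2=11, EF_Task 5=8) = 11; EF_Task 7 = 11+14 = 25
ES_Task 8 = max(EF_Task 4=13, EF_Task 5=8) = 13; EF_Task 8 = 13+7 = 20
ES_Task 9 = 16; EF_Task 9 = 16+10 = 26
ES_Task 10 = max(EF_Task 1=13, EF_Task 6=24, EF_Task 7=25, EF_Task 8=20, EF_Task 9=26) = 26; EF_Task 10 = 26+10 = 36
Expected project duration μ = 36 hours. Critical path: Task 3 → Task 9 → Task 10.

Variance along critical path = 9.000 + 2.778 + 1.000 = 12.778; σ = 3.575 hours.
D = μ + z·σ = 36 + 2.326·3.575 = 44.3 hours

44.3 hours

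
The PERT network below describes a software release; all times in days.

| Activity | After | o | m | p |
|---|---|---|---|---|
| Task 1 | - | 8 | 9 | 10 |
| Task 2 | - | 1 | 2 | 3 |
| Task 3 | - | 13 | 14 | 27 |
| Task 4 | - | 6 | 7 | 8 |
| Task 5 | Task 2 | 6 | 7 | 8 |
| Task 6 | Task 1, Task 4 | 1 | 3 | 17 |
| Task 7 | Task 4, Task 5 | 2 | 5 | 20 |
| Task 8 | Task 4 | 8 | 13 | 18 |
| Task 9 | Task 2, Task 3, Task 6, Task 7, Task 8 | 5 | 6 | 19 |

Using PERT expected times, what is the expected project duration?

28 days

te_Task 1 = (8 + 4·9 + 10)/6 = 54/6 = 9
te_Task 2 = (1 + 4·2 + 3)/6 = 12/6 = 2
te_Task 3 = (13 + 4·14 + 27)/6 = 96/6 = 16
te_Task 4 = (6 + 4·7 + 8)/6 = 42/6 = 7
te_Task 5 = (6 + 4·7 + 8)/6 = 42/6 = 7
te_Task 6 = (1 + 4·3 + 17)/6 = 30/6 = 5
te_Task 7 = (2 + 4·5 + 20)/6 = 42/6 = 7
te_Task 8 = (8 + 4·13 + 18)/6 = 78/6 = 13
te_Task 9 = (5 + 4·6 + 19)/6 = 48/6 = 8

Forward pass:
ES_Task 1 = 0; EF_Task 1 = 9
ES_Task 2 = 0; EF_Task 2 = 2
ES_Task 3 = 0; EF_Task 3 = 16
ES_Task 4 = 0; EF_Task 4 = 7
ES_Task 5 = 2; EF_Task 5 = 2+7 = 9
ES_Task 6 = max(EF_Task 1=9, EF_Task 4=7) = 9; EF_Task 6 = 9+5 = 14
ES_Task 7 = max(EF_Task 4=7, EF_Task 5=9) = 9; EF_Task 7 = 9+7 = 16
ES_Task 8 = 7; EF_Task 8 = 7+13 = 20
ES_Task 9 = max(EF_Task 2=2, EF_Task 3=16, EF_Task 6=14, EF_Task 7=16, EF_Task 8=20) = 20; EF_Task 9 = 20+8 = 28
Expected project duration μ = 28 days. Critical path: Task 4 → Task 8 → Task 9.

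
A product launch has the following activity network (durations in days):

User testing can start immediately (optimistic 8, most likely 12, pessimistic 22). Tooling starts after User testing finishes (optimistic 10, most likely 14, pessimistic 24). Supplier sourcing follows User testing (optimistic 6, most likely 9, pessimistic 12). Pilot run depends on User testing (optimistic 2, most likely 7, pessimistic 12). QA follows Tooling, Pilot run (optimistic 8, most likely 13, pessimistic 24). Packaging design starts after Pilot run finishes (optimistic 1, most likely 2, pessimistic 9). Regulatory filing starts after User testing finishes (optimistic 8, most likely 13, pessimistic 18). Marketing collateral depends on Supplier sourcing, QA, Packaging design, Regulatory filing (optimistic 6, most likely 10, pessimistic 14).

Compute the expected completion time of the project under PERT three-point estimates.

te_User testing = (8 + 4·12 + 22)/6 = 78/6 = 13
te_Tooling = (10 + 4·14 + 24)/6 = 90/6 = 15
te_Supplier sourcing = (6 + 4·9 + 12)/6 = 54/6 = 9
te_Pilot run = (2 + 4·7 + 12)/6 = 42/6 = 7
te_QA = (8 + 4·13 + 24)/6 = 84/6 = 14
te_Packaging design = (1 + 4·2 + 9)/6 = 18/6 = 3
te_Regulatory filing = (8 + 4·13 + 18)/6 = 78/6 = 13
te_Marketing collateral = (6 + 4·10 + 14)/6 = 60/6 = 10

Forward pass:
ES_User testing = 0; EF_User testing = 13
ES_Tooling = 13; EF_Tooling = 13+15 = 28
ES_Supplier sourcing = 13; EF_Supplier sourcing = 13+9 = 22
ES_Pilot run = 13; EF_Pilot run = 13+7 = 20
ES_QA = max(EF_Tooling=28, EF_Pilot run=20) = 28; EF_QA = 28+14 = 42
ES_Packaging design = 20; EF_Packaging design = 20+3 = 23
ES_Regulatory filing = 13; EF_Regulatory filing = 13+13 = 26
ES_Marketing collateral = max(EF_Supplier sourcing=22, EF_QA=42, EF_Packaging design=23, EF_Regulatory filing=26) = 42; EF_Marketing collateral = 42+10 = 52
Expected project duration μ = 52 days. Critical path: User testing → Tooling → QA → Marketing collateral.

52 days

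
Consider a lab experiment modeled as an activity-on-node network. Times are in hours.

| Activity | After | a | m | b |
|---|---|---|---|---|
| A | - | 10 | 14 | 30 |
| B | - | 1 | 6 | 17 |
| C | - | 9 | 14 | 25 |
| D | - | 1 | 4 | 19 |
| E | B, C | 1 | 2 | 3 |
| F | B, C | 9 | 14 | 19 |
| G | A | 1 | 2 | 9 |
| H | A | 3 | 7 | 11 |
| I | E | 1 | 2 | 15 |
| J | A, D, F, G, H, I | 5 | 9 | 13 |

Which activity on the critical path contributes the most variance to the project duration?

te_A = (10 + 4·14 + 30)/6 = 96/6 = 16; σ²_A = ((30−10)/6)² = 11.111
te_B = (1 + 4·6 + 17)/6 = 42/6 = 7; σ²_B = ((17−1)/6)² = 7.111
te_C = (9 + 4·14 + 25)/6 = 90/6 = 15; σ²_C = ((25−9)/6)² = 7.111
te_D = (1 + 4·4 + 19)/6 = 36/6 = 6; σ²_D = ((19−1)/6)² = 9.000
te_E = (1 + 4·2 + 3)/6 = 12/6 = 2; σ²_E = ((3−1)/6)² = 0.111
te_F = (9 + 4·14 + 19)/6 = 84/6 = 14; σ²_F = ((19−9)/6)² = 2.778
te_G = (1 + 4·2 + 9)/6 = 18/6 = 3; σ²_G = ((9−1)/6)² = 1.778
te_H = (3 + 4·7 + 11)/6 = 42/6 = 7; σ²_H = ((11−3)/6)² = 1.778
te_I = (1 + 4·2 + 15)/6 = 24/6 = 4; σ²_I = ((15−1)/6)² = 5.444
te_J = (5 + 4·9 + 13)/6 = 54/6 = 9; σ²_J = ((13−5)/6)² = 1.778

Forward pass:
ES_A = 0; EF_A = 16
ES_B = 0; EF_B = 7
ES_C = 0; EF_C = 15
ES_D = 0; EF_D = 6
ES_E = max(EF_B=7, EF_C=15) = 15; EF_E = 15+2 = 17
ES_F = max(EF_B=7, EF_C=15) = 15; EF_F = 15+14 = 29
ES_G = 16; EF_G = 16+3 = 19
ES_H = 16; EF_H = 16+7 = 23
ES_I = 17; EF_I = 17+4 = 21
ES_J = max(EF_A=16, EF_D=6, EF_F=29, EF_G=19, EF_H=23, EF_I=21) = 29; EF_J = 29+9 = 38
Expected project duration μ = 38 hours. Critical path: C → F → J.

Variances on critical path: σ²_C=7.111, σ²_F=2.778, σ²_J=1.778.
Largest is σ²_C = 7.111.

C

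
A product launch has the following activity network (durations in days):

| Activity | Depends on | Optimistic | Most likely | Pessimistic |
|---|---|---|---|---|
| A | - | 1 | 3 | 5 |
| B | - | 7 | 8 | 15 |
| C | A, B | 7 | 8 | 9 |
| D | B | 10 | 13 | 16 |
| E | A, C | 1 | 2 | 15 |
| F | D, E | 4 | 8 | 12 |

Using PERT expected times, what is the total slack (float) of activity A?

te_A = (1 + 4·3 + 5)/6 = 18/6 = 3
te_B = (7 + 4·8 + 15)/6 = 54/6 = 9
te_C = (7 + 4·8 + 9)/6 = 48/6 = 8
te_D = (10 + 4·13 + 16)/6 = 78/6 = 13
te_E = (1 + 4·2 + 15)/6 = 24/6 = 4
te_F = (4 + 4·8 + 12)/6 = 48/6 = 8

Forward pass:
ES_A = 0; EF_A = 3
ES_B = 0; EF_B = 9
ES_C = max(EF_A=3, EF_B=9) = 9; EF_C = 9+8 = 17
ES_D = 9; EF_D = 9+13 = 22
ES_E = max(EF_A=3, EF_C=17) = 17; EF_E = 17+4 = 21
ES_F = max(EF_D=22, EF_E=21) = 22; EF_F = 22+8 = 30
Expected project duration μ = 30 days. Critical path: B → D → F.

Backward pass:
LF_F = 30; LS_F = 30−8 = 22
LF_E = LS_F = 22; LS_E = 22−4 = 18
LF_D = LS_F = 22; LS_D = 22−13 = 9
LF_C = LS_E = 18; LS_C = 18−8 = 10
LF_B = min(LS_C=10, LS_D=9) = 9; LS_B = 9−9 = 0
LF_A = min(LS_C=10, LS_E=18) = 10; LS_A = 10−3 = 7
Slack_A = LS_A − ES_A = 7 − 0 = 7

7 days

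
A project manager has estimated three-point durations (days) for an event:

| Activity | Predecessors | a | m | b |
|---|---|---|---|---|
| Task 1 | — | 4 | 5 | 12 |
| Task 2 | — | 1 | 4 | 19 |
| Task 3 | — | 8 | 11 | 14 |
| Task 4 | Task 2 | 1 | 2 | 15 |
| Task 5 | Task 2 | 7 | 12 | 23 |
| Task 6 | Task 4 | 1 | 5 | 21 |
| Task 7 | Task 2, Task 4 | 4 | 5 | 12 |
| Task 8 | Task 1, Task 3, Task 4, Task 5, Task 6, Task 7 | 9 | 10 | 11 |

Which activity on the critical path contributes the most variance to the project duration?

te_Task 1 = (4 + 4·5 + 12)/6 = 36/6 = 6; σ²_Task 1 = ((12−4)/6)² = 1.778
te_Task 2 = (1 + 4·4 + 19)/6 = 36/6 = 6; σ²_Task 2 = ((19−1)/6)² = 9.000
te_Task 3 = (8 + 4·11 + 14)/6 = 66/6 = 11; σ²_Task 3 = ((14−8)/6)² = 1.000
te_Task 4 = (1 + 4·2 + 15)/6 = 24/6 = 4; σ²_Task 4 = ((15−1)/6)² = 5.444
te_Task 5 = (7 + 4·12 + 23)/6 = 78/6 = 13; σ²_Task 5 = ((23−7)/6)² = 7.111
te_Task 6 = (1 + 4·5 + 21)/6 = 42/6 = 7; σ²_Task 6 = ((21−1)/6)² = 11.111
te_Task 7 = (4 + 4·5 + 12)/6 = 36/6 = 6; σ²_Task 7 = ((12−4)/6)² = 1.778
te_Task 8 = (9 + 4·10 + 11)/6 = 60/6 = 10; σ²_Task 8 = ((11−9)/6)² = 0.111

Forward pass:
ES_Task 1 = 0; EF_Task 1 = 6
ES_Task 2 = 0; EF_Task 2 = 6
ES_Task 3 = 0; EF_Task 3 = 11
ES_Task 4 = 6; EF_Task 4 = 6+4 = 10
ES_Task 5 = 6; EF_Task 5 = 6+13 = 19
ES_Task 6 = 10; EF_Task 6 = 10+7 = 17
ES_Task 7 = max(EF_Task 2=6, EF_Task 4=10) = 10; EF_Task 7 = 10+6 = 16
ES_Task 8 = max(EF_Task 1=6, EF_Task 3=11, EF_Task 4=10, EF_Task 5=19, EF_Task 6=17, EF_Task 7=16) = 19; EF_Task 8 = 19+10 = 29
Expected project duration μ = 29 days. Critical path: Task 2 → Task 5 → Task 8.

Variances on critical path: σ²_Task 2=9.000, σ²_Task 5=7.111, σ²_Task 8=0.111.
Largest is σ²_Task 2 = 9.000.

Task 2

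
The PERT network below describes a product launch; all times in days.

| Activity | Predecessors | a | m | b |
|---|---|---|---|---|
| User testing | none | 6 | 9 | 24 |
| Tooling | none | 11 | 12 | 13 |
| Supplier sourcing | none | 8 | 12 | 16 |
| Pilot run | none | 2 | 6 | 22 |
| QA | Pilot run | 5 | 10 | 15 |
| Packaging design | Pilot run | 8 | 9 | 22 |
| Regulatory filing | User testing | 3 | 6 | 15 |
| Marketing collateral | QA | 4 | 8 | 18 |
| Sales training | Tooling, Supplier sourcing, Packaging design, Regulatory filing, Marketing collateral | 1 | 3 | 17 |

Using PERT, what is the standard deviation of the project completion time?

te_User testing = (6 + 4·9 + 24)/6 = 66/6 = 11; σ²_User testing = ((24−6)/6)² = 9.000
te_Tooling = (11 + 4·12 + 13)/6 = 72/6 = 12; σ²_Tooling = ((13−11)/6)² = 0.111
te_Supplier sourcing = (8 + 4·12 + 16)/6 = 72/6 = 12; σ²_Supplier sourcing = ((16−8)/6)² = 1.778
te_Pilot run = (2 + 4·6 + 22)/6 = 48/6 = 8; σ²_Pilot run = ((22−2)/6)² = 11.111
te_QA = (5 + 4·10 + 15)/6 = 60/6 = 10; σ²_QA = ((15−5)/6)² = 2.778
te_Packaging design = (8 + 4·9 + 22)/6 = 66/6 = 11; σ²_Packaging design = ((22−8)/6)² = 5.444
te_Regulatory filing = (3 + 4·6 + 15)/6 = 42/6 = 7; σ²_Regulatory filing = ((15−3)/6)² = 4.000
te_Marketing collateral = (4 + 4·8 + 18)/6 = 54/6 = 9; σ²_Marketing collateral = ((18−4)/6)² = 5.444
te_Sales training = (1 + 4·3 + 17)/6 = 30/6 = 5; σ²_Sales training = ((17−1)/6)² = 7.111

Forward pass:
ES_User testing = 0; EF_User testing = 11
ES_Tooling = 0; EF_Tooling = 12
ES_Supplier sourcing = 0; EF_Supplier sourcing = 12
ES_Pilot run = 0; EF_Pilot run = 8
ES_QA = 8; EF_QA = 8+10 = 18
ES_Packaging design = 8; EF_Packaging design = 8+11 = 19
ES_Regulatory filing = 11; EF_Regulatory filing = 11+7 = 18
ES_Marketing collateral = 18; EF_Marketing collateral = 18+9 = 27
ES_Sales training = max(EF_Tooling=12, EF_Supplier sourcing=12, EF_Packaging design=19, EF_Regulatory filing=18, EF_Marketing collateral=27) = 27; EF_Sales training = 27+5 = 32
Expected project duration μ = 32 days. Critical path: Pilot run → QA → Marketing collateral → Sales training.

Variance along critical path = 11.111 + 2.778 + 5.444 + 7.111 = 26.444
σ = √26.444 = 5.142 days

5.14 days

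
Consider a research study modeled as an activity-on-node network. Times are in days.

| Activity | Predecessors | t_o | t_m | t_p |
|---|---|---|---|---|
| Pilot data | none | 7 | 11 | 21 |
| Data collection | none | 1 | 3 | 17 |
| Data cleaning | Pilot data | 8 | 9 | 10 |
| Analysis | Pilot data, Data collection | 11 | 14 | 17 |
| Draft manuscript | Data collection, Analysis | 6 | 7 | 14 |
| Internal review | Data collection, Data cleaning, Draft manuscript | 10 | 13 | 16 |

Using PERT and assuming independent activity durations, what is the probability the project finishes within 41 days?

te_Pilot data = (7 + 4·11 + 21)/6 = 72/6 = 12; σ²_Pilot data = ((21−7)/6)² = 5.444
te_Data collection = (1 + 4·3 + 17)/6 = 30/6 = 5; σ²_Data collection = ((17−1)/6)² = 7.111
te_Data cleaning = (8 + 4·9 + 10)/6 = 54/6 = 9; σ²_Data cleaning = ((10−8)/6)² = 0.111
te_Analysis = (11 + 4·14 + 17)/6 = 84/6 = 14; σ²_Analysis = ((17−11)/6)² = 1.000
te_Draft manuscript = (6 + 4·7 + 14)/6 = 48/6 = 8; σ²_Draft manuscript = ((14−6)/6)² = 1.778
te_Internal review = (10 + 4·13 + 16)/6 = 78/6 = 13; σ²_Internal review = ((16−10)/6)² = 1.000

Forward pass:
ES_Pilot data = 0; EF_Pilot data = 12
ES_Data collection = 0; EF_Data collection = 5
ES_Data cleaning = 12; EF_Data cleaning = 12+9 = 21
ES_Analysis = max(EF_Pilot data=12, EF_Data collection=5) = 12; EF_Analysis = 12+14 = 26
ES_Draft manuscript = max(EF_Data collection=5, EF_Analysis=26) = 26; EF_Draft manuscript = 26+8 = 34
ES_Internal review = max(EF_Data collection=5, EF_Data cleaning=21, EF_Draft manuscript=34) = 34; EF_Internal review = 34+13 = 47
Expected project duration μ = 47 days. Critical path: Pilot data → Analysis → Draft manuscript → Internal review.

Variance along critical path = 5.444 + 1.000 + 1.778 + 1.000 = 9.222; σ = √9.222 = 3.037 days.
Z = (41 − 47) / 3.037 = -1.976
P(T ≤ 41) = Φ(-1.976) ≈ 0.024

0.024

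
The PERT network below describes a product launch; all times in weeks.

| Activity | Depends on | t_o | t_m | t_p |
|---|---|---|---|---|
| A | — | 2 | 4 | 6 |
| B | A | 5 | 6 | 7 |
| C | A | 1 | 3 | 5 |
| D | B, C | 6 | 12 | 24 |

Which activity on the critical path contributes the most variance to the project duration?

D

te_A = (2 + 4·4 + 6)/6 = 24/6 = 4; σ²_A = ((6−2)/6)² = 0.444
te_B = (5 + 4·6 + 7)/6 = 36/6 = 6; σ²_B = ((7−5)/6)² = 0.111
te_C = (1 + 4·3 + 5)/6 = 18/6 = 3; σ²_C = ((5−1)/6)² = 0.444
te_D = (6 + 4·12 + 24)/6 = 78/6 = 13; σ²_D = ((24−6)/6)² = 9.000

Forward pass:
ES_A = 0; EF_A = 4
ES_B = 4; EF_B = 4+6 = 10
ES_C = 4; EF_C = 4+3 = 7
ES_D = max(EF_B=10, EF_C=7) = 10; EF_D = 10+13 = 23
Expected project duration μ = 23 weeks. Critical path: A → B → D.

Variances on critical path: σ²_A=0.444, σ²_B=0.111, σ²_D=9.000.
Largest is σ²_D = 9.000.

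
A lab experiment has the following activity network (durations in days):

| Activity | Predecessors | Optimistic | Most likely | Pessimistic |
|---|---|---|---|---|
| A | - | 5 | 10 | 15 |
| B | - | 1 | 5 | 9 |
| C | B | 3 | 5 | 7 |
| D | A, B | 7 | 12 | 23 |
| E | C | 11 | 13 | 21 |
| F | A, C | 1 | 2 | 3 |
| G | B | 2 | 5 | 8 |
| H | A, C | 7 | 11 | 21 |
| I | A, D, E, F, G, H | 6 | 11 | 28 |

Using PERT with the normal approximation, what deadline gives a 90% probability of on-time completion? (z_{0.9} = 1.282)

42.5 days

te_A = (5 + 4·10 + 15)/6 = 60/6 = 10; σ²_A = ((15−5)/6)² = 2.778
te_B = (1 + 4·5 + 9)/6 = 30/6 = 5; σ²_B = ((9−1)/6)² = 1.778
te_C = (3 + 4·5 + 7)/6 = 30/6 = 5; σ²_C = ((7−3)/6)² = 0.444
te_D = (7 + 4·12 + 23)/6 = 78/6 = 13; σ²_D = ((23−7)/6)² = 7.111
te_E = (11 + 4·13 + 21)/6 = 84/6 = 14; σ²_E = ((21−11)/6)² = 2.778
te_F = (1 + 4·2 + 3)/6 = 12/6 = 2; σ²_F = ((3−1)/6)² = 0.111
te_G = (2 + 4·5 + 8)/6 = 30/6 = 5; σ²_G = ((8−2)/6)² = 1.000
te_H = (7 + 4·11 + 21)/6 = 72/6 = 12; σ²_H = ((21−7)/6)² = 5.444
te_I = (6 + 4·11 + 28)/6 = 78/6 = 13; σ²_I = ((28−6)/6)² = 13.444

Forward pass:
ES_A = 0; EF_A = 10
ES_B = 0; EF_B = 5
ES_C = 5; EF_C = 5+5 = 10
ES_D = max(EF_A=10, EF_B=5) = 10; EF_D = 10+13 = 23
ES_E = 10; EF_E = 10+14 = 24
ES_F = max(EF_A=10, EF_C=10) = 10; EF_F = 10+2 = 12
ES_G = 5; EF_G = 5+5 = 10
ES_H = max(EF_A=10, EF_C=10) = 10; EF_H = 10+12 = 22
ES_I = max(EF_A=10, EF_D=23, EF_E=24, EF_F=12, EF_G=10, EF_H=22) = 24; EF_I = 24+13 = 37
Expected project duration μ = 37 days. Critical path: B → C → E → I.

Variance along critical path = 1.778 + 0.444 + 2.778 + 13.444 = 18.444; σ = 4.295 days.
D = μ + z·σ = 37 + 1.282·4.295 = 42.5 days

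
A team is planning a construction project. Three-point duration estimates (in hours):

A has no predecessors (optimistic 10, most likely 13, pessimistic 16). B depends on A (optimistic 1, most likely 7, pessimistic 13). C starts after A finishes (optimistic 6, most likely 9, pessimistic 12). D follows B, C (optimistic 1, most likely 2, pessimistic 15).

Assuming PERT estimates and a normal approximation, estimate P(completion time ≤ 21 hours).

te_A = (10 + 4·13 + 16)/6 = 78/6 = 13; σ²_A = ((16−10)/6)² = 1.000
te_B = (1 + 4·7 + 13)/6 = 42/6 = 7; σ²_B = ((13−1)/6)² = 4.000
te_C = (6 + 4·9 + 12)/6 = 54/6 = 9; σ²_C = ((12−6)/6)² = 1.000
te_D = (1 + 4·2 + 15)/6 = 24/6 = 4; σ²_D = ((15−1)/6)² = 5.444

Forward pass:
ES_A = 0; EF_A = 13
ES_B = 13; EF_B = 13+7 = 20
ES_C = 13; EF_C = 13+9 = 22
ES_D = max(EF_B=20, EF_C=22) = 22; EF_D = 22+4 = 26
Expected project duration μ = 26 hours. Critical path: A → C → D.

Variance along critical path = 1.000 + 1.000 + 5.444 = 7.444; σ = √7.444 = 2.728 hours.
Z = (21 − 26) / 2.728 = -1.833
P(T ≤ 21) = Φ(-1.833) ≈ 0.033

0.033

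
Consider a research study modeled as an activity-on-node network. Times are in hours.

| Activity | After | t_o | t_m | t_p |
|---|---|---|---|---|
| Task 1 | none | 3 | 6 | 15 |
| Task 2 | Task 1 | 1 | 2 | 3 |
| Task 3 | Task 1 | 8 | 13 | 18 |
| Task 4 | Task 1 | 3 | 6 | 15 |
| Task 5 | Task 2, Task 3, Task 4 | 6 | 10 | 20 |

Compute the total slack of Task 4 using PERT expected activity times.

6 hours

te_Task 1 = (3 + 4·6 + 15)/6 = 42/6 = 7
te_Task 2 = (1 + 4·2 + 3)/6 = 12/6 = 2
te_Task 3 = (8 + 4·13 + 18)/6 = 78/6 = 13
te_Task 4 = (3 + 4·6 + 15)/6 = 42/6 = 7
te_Task 5 = (6 + 4·10 + 20)/6 = 66/6 = 11

Forward pass:
ES_Task 1 = 0; EF_Task 1 = 7
ES_Task 2 = 7; EF_Task 2 = 7+2 = 9
ES_Task 3 = 7; EF_Task 3 = 7+13 = 20
ES_Task 4 = 7; EF_Task 4 = 7+7 = 14
ES_Task 5 = max(EF_Task 2=9, EF_Task 3=20, EF_Task 4=14) = 20; EF_Task 5 = 20+11 = 31
Expected project duration μ = 31 hours. Critical path: Task 1 → Task 3 → Task 5.

Backward pass:
LF_Task 5 = 31; LS_Task 5 = 31−11 = 20
LF_Task 4 = LS_Task 5 = 20; LS_Task 4 = 20−7 = 13
LF_Task 3 = LS_Task 5 = 20; LS_Task 3 = 20−13 = 7
LF_Task 2 = LS_Task 5 = 20; LS_Task 2 = 20−2 = 18
LF_Task 1 = min(LS_Task 2=18, LS_Task 3=7, LS_Task 4=13) = 7; LS_Task 1 = 7−7 = 0
Slack_Task 4 = LS_Task 4 − ES_Task 4 = 13 − 7 = 6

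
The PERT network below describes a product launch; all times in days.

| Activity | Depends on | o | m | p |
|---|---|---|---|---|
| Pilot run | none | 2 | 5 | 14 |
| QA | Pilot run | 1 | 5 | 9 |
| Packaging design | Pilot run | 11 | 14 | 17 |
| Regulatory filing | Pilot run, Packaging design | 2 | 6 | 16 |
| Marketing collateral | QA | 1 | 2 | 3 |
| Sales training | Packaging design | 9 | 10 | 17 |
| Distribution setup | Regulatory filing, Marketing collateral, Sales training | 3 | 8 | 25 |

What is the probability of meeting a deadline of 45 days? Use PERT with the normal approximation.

te_Pilot run = (2 + 4·5 + 14)/6 = 36/6 = 6; σ²_Pilot run = ((14−2)/6)² = 4.000
te_QA = (1 + 4·5 + 9)/6 = 30/6 = 5; σ²_QA = ((9−1)/6)² = 1.778
te_Packaging design = (11 + 4·14 + 17)/6 = 84/6 = 14; σ²_Packaging design = ((17−11)/6)² = 1.000
te_Regulatory filing = (2 + 4·6 + 16)/6 = 42/6 = 7; σ²_Regulatory filing = ((16−2)/6)² = 5.444
te_Marketing collateral = (1 + 4·2 + 3)/6 = 12/6 = 2; σ²_Marketing collateral = ((3−1)/6)² = 0.111
te_Sales training = (9 + 4·10 + 17)/6 = 66/6 = 11; σ²_Sales training = ((17−9)/6)² = 1.778
te_Distribution setup = (3 + 4·8 + 25)/6 = 60/6 = 10; σ²_Distribution setup = ((25−3)/6)² = 13.444

Forward pass:
ES_Pilot run = 0; EF_Pilot run = 6
ES_QA = 6; EF_QA = 6+5 = 11
ES_Packaging design = 6; EF_Packaging design = 6+14 = 20
ES_Regulatory filing = max(EF_Pilot run=6, EF_Packaging design=20) = 20; EF_Regulatory filing = 20+7 = 27
ES_Marketing collateral = 11; EF_Marketing collateral = 11+2 = 13
ES_Sales training = 20; EF_Sales training = 20+11 = 31
ES_Distribution setup = max(EF_Regulatory filing=27, EF_Marketing collateral=13, EF_Sales training=31) = 31; EF_Distribution setup = 31+10 = 41
Expected project duration μ = 41 days. Critical path: Pilot run → Packaging design → Sales training → Distribution setup.

Variance along critical path = 4.000 + 1.000 + 1.778 + 13.444 = 20.222; σ = √20.222 = 4.497 days.
Z = (45 − 41) / 4.497 = 0.889
P(T ≤ 45) = Φ(0.889) ≈ 0.813

0.813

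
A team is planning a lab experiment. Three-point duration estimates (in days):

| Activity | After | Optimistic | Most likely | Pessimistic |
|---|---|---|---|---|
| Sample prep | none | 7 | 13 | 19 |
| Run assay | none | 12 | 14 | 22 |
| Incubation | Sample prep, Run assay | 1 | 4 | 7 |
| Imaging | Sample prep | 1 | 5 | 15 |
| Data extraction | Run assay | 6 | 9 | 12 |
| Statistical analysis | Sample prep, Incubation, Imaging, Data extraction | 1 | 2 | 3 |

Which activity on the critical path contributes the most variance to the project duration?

Run assay

te_Sample prep = (7 + 4·13 + 19)/6 = 78/6 = 13; σ²_Sample prep = ((19−7)/6)² = 4.000
te_Run assay = (12 + 4·14 + 22)/6 = 90/6 = 15; σ²_Run assay = ((22−12)/6)² = 2.778
te_Incubation = (1 + 4·4 + 7)/6 = 24/6 = 4; σ²_Incubation = ((7−1)/6)² = 1.000
te_Imaging = (1 + 4·5 + 15)/6 = 36/6 = 6; σ²_Imaging = ((15−1)/6)² = 5.444
te_Data extraction = (6 + 4·9 + 12)/6 = 54/6 = 9; σ²_Data extraction = ((12−6)/6)² = 1.000
te_Statistical analysis = (1 + 4·2 + 3)/6 = 12/6 = 2; σ²_Statistical analysis = ((3−1)/6)² = 0.111

Forward pass:
ES_Sample prep = 0; EF_Sample prep = 13
ES_Run assay = 0; EF_Run assay = 15
ES_Incubation = max(EF_Sample prep=13, EF_Run assay=15) = 15; EF_Incubation = 15+4 = 19
ES_Imaging = 13; EF_Imaging = 13+6 = 19
ES_Data extraction = 15; EF_Data extraction = 15+9 = 24
ES_Statistical analysis = max(EF_Sample prep=13, EF_Incubation=19, EF_Imaging=19, EF_Data extraction=24) = 24; EF_Statistical analysis = 24+2 = 26
Expected project duration μ = 26 days. Critical path: Run assay → Data extraction → Statistical analysis.

Variances on critical path: σ²_Run assay=2.778, σ²_Data extraction=1.000, σ²_Statistical analysis=0.111.
Largest is σ²_Run assay = 2.778.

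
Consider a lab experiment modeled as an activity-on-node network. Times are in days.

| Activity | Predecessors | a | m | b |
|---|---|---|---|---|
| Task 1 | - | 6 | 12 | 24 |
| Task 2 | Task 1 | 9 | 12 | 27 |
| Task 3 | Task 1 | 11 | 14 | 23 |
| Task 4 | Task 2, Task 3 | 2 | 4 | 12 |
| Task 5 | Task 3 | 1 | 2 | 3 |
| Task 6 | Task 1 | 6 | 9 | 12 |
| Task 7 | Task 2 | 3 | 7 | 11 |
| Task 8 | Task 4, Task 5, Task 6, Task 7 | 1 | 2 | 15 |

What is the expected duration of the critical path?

te_Task 1 = (6 + 4·12 + 24)/6 = 78/6 = 13
te_Task 2 = (9 + 4·12 + 27)/6 = 84/6 = 14
te_Task 3 = (11 + 4·14 + 23)/6 = 90/6 = 15
te_Task 4 = (2 + 4·4 + 12)/6 = 30/6 = 5
te_Task 5 = (1 + 4·2 + 3)/6 = 12/6 = 2
te_Task 6 = (6 + 4·9 + 12)/6 = 54/6 = 9
te_Task 7 = (3 + 4·7 + 11)/6 = 42/6 = 7
te_Task 8 = (1 + 4·2 + 15)/6 = 24/6 = 4

Forward pass:
ES_Task 1 = 0; EF_Task 1 = 13
ES_Task 2 = 13; EF_Task 2 = 13+14 = 27
ES_Task 3 = 13; EF_Task 3 = 13+15 = 28
ES_Task 4 = max(EF_Task 2=27, EF_Task 3=28) = 28; EF_Task 4 = 28+5 = 33
ES_Task 5 = 28; EF_Task 5 = 28+2 = 30
ES_Task 6 = 13; EF_Task 6 = 13+9 = 22
ES_Task 7 = 27; EF_Task 7 = 27+7 = 34
ES_Task 8 = max(EF_Task 4=33, EF_Task 5=30, EF_Task 6=22, EF_Task 7=34) = 34; EF_Task 8 = 34+4 = 38
Expected project duration μ = 38 days. Critical path: Task 1 → Task 2 → Task 7 → Task 8.

38 days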